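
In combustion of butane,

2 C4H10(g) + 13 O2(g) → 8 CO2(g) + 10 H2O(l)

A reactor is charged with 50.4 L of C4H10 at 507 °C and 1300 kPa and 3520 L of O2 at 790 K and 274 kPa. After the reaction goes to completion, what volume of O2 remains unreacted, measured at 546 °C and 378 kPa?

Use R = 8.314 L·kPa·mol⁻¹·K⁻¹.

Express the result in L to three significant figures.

n(C4H10) = PV/RT = (1300 × 50.4) / (8.314 × 780.15) = 10.10 mol
n(O2) = PV/RT = (274 × 3520) / (8.314 × 790) = 146.8 mol
For 10.10 mol C4H10, stoichiometry requires (13/2) × 10.10 = 65.65 mol O2; 146.8 mol is available, so C4H10 is limiting.
n(O2) consumed = (13/2) × 10.10 = 65.65 mol; remaining = 146.8 − 65.65 = 81.15 mol
V(O2) = nRT/P = 81.15 × 8.314 × 819.15 / 378 = 1462 L

1460 L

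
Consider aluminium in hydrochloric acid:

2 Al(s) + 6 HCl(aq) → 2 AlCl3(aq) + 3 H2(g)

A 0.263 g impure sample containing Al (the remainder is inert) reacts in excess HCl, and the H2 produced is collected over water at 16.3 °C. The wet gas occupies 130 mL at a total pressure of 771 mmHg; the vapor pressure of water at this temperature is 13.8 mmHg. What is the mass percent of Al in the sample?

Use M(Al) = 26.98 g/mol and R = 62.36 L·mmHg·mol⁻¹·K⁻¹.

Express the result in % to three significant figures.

37.3 %

P(H2) = 771 − 13.8 = 757.2 mmHg
n(H2) = PV/RT = (757.2 × 0.1300) / (62.36 × 289.45) = 0.005453 mol
n(Al) = (2/3) × 0.005453 = 0.003635 mol
m(Al) = 0.003635 × 26.98 = 0.09807 g
%Al = 0.09807 / 0.263 × 100 = 37.29%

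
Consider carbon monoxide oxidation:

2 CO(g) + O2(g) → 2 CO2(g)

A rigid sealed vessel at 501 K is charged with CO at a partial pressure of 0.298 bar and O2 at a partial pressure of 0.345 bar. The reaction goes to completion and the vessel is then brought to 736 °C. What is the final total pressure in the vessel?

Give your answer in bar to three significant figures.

0.995 bar

At constant V, partial pressures at 501 K are proportional to moles, so apply stoichiometry directly to pressures.
P(O2) required for 0.298 bar of CO = (1/2) × 0.298 = 0.1490 bar; available 0.345 bar, so CO is limiting.
P(O2) remaining = 0.345 − (1/2) × 0.298 = 0.1960 bar
P(gaseous products) = (2)/2 × 0.298 = 0.2980 bar
P_total at 501 K = 0.1960 + 0.2980 = 0.4940 bar
Scaling to 736 °C: P = 0.4940 × 1009.15/501 = 0.9951 bar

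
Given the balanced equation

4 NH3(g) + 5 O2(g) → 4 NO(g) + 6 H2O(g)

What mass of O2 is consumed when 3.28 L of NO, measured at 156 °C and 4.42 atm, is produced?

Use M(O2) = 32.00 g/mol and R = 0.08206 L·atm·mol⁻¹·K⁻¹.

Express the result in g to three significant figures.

n(NO) = PV/RT = (4.42 × 3.28) / (0.08206 × 429.15) = 0.4117 mol
n(O2) = (5/4) × 0.4117 = 0.5146 mol
m(O2) = 0.5146 × 32.00 = 16.47 g

16.5 g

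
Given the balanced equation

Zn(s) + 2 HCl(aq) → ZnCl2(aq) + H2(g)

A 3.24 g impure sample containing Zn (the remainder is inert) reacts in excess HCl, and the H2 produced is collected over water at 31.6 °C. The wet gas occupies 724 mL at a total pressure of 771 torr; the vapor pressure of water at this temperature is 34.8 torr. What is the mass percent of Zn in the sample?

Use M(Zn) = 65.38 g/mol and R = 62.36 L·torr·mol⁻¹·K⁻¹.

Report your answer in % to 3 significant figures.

56.6 %

P(H2) = 771 − 34.8 = 736.2 torr
n(H2) = PV/RT = (736.2 × 0.7240) / (62.36 × 304.75) = 0.02805 mol
n(Zn) = (1/1) × 0.02805 = 0.02805 mol
m(Zn) = 0.02805 × 65.38 = 1.834 g
%Zn = 1.834 / 3.24 × 100 = 56.60%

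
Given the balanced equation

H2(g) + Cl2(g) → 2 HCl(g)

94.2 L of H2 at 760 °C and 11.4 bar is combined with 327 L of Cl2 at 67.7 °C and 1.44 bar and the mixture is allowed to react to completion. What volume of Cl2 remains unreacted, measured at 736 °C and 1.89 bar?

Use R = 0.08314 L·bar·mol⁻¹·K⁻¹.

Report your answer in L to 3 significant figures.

183 L

n(H2) = PV/RT = (11.4 × 94.2) / (0.08314 × 1033.15) = 12.50 mol
n(Cl2) = PV/RT = (1.44 × 327) / (0.08314 × 340.85) = 16.62 mol
For 12.50 mol H2, stoichiometry requires (1/1) × 12.50 = 12.50 mol Cl2; 16.62 mol is available, so H2 is limiting.
n(Cl2) consumed = (1/1) × 12.50 = 12.50 mol; remaining = 16.62 − 12.50 = 4.120 mol
V(Cl2) = nRT/P = 4.120 × 0.08314 × 1009.15 / 1.89 = 182.9 L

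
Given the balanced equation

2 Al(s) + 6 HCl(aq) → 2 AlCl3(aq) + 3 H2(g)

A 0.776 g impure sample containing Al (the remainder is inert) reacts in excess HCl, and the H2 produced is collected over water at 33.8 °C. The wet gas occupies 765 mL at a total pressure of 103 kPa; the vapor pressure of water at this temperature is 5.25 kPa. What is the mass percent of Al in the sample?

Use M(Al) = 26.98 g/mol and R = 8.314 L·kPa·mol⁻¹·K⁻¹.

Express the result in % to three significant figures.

P(H2) = 103 − 5.25 = 97.75 kPa
n(H2) = PV/RT = (97.75 × 0.7650) / (8.314 × 306.95) = 0.02930 mol
n(Al) = (2/3) × 0.02930 = 0.01953 mol
m(Al) = 0.01953 × 26.98 = 0.5269 g
%Al = 0.5269 / 0.776 × 100 = 67.90%

67.9 %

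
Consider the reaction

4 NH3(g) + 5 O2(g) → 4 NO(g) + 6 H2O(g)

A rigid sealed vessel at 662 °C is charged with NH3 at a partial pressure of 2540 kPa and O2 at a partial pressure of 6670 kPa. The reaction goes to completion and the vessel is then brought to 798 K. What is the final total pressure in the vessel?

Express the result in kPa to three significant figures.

8400 kPa

Because the vessel is rigid and T is held at 662 °C, work the stoichiometry in partial pressures (P_i = n_iRT/V).
P(O2) required for 2540 kPa of NH3 = (5/4) × 2540 = 3175 kPa; available 6670 kPa, so NH3 is limiting.
P(O2) remaining = 6670 − (5/4) × 2540 = 3495 kPa
P(gaseous products) = (4+6)/4 × 2540 = 6350 kPa
P_total at 662 °C = 3495 + 6350 = 9845 kPa
Scaling to 798 K: P = 9845 × 798/935.15 = 8401 kPa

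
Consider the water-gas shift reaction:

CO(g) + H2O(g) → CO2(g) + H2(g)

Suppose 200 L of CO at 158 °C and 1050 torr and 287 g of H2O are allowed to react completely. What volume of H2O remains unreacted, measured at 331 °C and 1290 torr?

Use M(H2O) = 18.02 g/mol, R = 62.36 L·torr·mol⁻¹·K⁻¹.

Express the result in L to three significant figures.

n(CO) = PV/RT = (1050 × 200) / (62.36 × 431.15) = 7.811 mol
n(H2O) = 287 / 18.02 = 15.93 mol
For 7.811 mol CO, stoichiometry requires (1/1) × 7.811 = 7.811 mol H2O; 15.93 mol is available, so CO is limiting.
n(H2O) consumed = (1/1) × 7.811 = 7.811 mol; remaining = 15.93 − 7.811 = 8.119 mol
V(H2O) = nRT/P = 8.119 × 62.36 × 604.15 / 1290 = 237.1 L

237 L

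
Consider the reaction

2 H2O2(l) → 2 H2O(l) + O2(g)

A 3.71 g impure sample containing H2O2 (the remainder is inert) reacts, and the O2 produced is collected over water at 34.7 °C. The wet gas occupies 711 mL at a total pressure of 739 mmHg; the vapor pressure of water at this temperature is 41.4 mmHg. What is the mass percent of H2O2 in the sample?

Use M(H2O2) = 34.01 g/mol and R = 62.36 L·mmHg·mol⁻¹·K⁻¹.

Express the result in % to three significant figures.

P(O2) = 739 − 41.4 = 697.6 mmHg
n(O2) = PV/RT = (697.6 × 0.7110) / (62.36 × 307.85) = 0.02584 mol
n(H2O2) = (2/1) × 0.02584 = 0.05168 mol
m(H2O2) = 0.05168 × 34.01 = 1.758 g
%H2O2 = 1.758 / 3.71 × 100 = 47.39%

47.4 %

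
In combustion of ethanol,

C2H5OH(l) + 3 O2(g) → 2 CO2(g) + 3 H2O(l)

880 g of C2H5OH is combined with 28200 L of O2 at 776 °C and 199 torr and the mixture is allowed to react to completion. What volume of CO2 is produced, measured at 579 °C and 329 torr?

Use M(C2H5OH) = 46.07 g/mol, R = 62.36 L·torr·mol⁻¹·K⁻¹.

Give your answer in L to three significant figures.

6170 L

n(C2H5OH) = 880 / 46.07 = 19.10 mol
n(O2) = PV/RT = (199 × 28200) / (62.36 × 1049.15) = 85.77 mol
For 19.10 mol C2H5OH, stoichiometry requires (3/1) × 19.10 = 57.30 mol O2; 85.77 mol is available, so C2H5OH is limiting.
n(CO2) = (2/1) × 19.10 = 38.20 mol
V(CO2) = nRT/P = 38.20 × 62.36 × 852.15 / 329 = 6170 L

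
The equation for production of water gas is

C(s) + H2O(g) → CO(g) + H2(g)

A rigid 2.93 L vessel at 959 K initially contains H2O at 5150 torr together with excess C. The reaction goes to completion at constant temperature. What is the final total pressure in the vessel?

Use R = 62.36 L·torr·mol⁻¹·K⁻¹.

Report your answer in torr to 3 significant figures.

Rigid vessel, constant T ⇒ P scales with total gas moles (1 → 2).
P_final = (2/1) × 5150 = 10300 torr

10300 torr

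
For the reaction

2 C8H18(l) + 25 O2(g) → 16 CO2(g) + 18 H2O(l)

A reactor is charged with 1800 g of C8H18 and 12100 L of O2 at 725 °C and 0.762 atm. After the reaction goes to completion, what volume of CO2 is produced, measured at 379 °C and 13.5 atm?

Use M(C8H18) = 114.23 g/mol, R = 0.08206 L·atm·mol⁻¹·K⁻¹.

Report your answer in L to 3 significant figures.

286 L

n(C8H18) = 1800 / 114.23 = 15.76 mol
n(O2) = PV/RT = (0.762 × 12100) / (0.08206 × 998.15) = 112.6 mol
For 15.76 mol C8H18, stoichiometry requires (25/2) × 15.76 = 197.0 mol O2; 112.6 mol is available, so O2 is limiting.
n(CO2) = (16/25) × 112.6 = 72.06 mol
V(CO2) = nRT/P = 72.06 × 0.08206 × 652.15 / 13.5 = 285.7 L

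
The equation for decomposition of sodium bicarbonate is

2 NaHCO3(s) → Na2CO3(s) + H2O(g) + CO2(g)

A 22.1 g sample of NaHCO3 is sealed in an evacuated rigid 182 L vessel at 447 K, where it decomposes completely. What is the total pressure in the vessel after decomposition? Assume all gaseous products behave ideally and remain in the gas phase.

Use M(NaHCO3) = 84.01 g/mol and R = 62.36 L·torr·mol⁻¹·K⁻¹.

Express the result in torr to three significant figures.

40.3 torr

n(NaHCO3) = 22.1 / 84.01 = 0.2631 mol
n(gas produced) = (2/2) × 0.2631 = 0.2631 mol
P = nRT/V = 0.2631 × 62.36 × 447 / 182 = 40.30 torr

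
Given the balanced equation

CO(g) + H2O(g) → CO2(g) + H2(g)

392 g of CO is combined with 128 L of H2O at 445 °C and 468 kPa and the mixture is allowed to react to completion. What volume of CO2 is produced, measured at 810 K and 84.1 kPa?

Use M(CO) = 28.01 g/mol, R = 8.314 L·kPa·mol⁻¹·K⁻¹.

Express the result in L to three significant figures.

803 L

n(CO) = 392 / 28.01 = 14.00 mol
n(H2O) = PV/RT = (468 × 128) / (8.314 × 718.15) = 10.03 mol
For 14.00 mol CO, stoichiometry requires (1/1) × 14.00 = 14.00 mol H2O; 10.03 mol is available, so H2O is limiting.
n(CO2) = (1/1) × 10.03 = 10.03 mol
V(CO2) = nRT/P = 10.03 × 8.314 × 810 / 84.1 = 803.2 L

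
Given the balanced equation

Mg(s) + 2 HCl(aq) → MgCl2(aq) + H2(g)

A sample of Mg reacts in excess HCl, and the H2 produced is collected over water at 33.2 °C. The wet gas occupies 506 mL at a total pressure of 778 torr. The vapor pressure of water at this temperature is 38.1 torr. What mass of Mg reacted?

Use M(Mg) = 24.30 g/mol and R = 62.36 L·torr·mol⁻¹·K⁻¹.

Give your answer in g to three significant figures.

0.476 g

P(H2) = 778 − 38.1 = 739.9 torr
n(H2) = PV/RT = (739.9 × 0.5060) / (62.36 × 306.35) = 0.01960 mol
n(Mg) = (1/1) × 0.01960 = 0.01960 mol
m(Mg) = 0.01960 × 24.30 = 0.4763 g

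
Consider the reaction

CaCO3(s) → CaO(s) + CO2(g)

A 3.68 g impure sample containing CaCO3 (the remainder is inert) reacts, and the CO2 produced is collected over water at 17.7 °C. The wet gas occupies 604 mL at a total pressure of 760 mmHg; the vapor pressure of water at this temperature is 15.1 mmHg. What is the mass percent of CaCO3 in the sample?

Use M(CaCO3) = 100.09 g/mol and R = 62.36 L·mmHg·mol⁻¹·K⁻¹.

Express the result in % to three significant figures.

P(CO2) = 760 − 15.1 = 744.9 mmHg
n(CO2) = PV/RT = (744.9 × 0.6040) / (62.36 × 290.85) = 0.02481 mol
n(CaCO3) = (1/1) × 0.02481 = 0.02481 mol
m(CaCO3) = 0.02481 × 100.09 = 2.483 g
%CaCO3 = 2.483 / 3.68 × 100 = 67.47%

67.5 %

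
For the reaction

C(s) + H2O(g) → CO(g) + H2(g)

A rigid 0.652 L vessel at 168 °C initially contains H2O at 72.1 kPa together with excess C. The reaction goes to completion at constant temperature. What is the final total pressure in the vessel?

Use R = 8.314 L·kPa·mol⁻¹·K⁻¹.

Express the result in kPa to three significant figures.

Rigid vessel, constant T ⇒ P scales with total gas moles (1 → 2).
P_final = (2/1) × 72.1 = 144.2 kPa

144 kPa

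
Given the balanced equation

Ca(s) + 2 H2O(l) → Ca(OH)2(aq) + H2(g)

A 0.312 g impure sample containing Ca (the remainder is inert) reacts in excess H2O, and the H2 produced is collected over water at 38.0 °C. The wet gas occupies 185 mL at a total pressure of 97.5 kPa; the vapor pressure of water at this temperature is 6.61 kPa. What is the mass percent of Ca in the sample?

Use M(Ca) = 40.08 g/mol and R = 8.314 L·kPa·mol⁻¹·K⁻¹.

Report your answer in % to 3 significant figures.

P(H2) = 97.5 − 6.61 = 90.89 kPa
n(H2) = PV/RT = (90.89 × 0.1850) / (8.314 × 311.15) = 0.006500 mol
n(Ca) = (1/1) × 0.006500 = 0.006500 mol
m(Ca) = 0.006500 × 40.08 = 0.2605 g
%Ca = 0.2605 / 0.312 × 100 = 83.49%

83.5 %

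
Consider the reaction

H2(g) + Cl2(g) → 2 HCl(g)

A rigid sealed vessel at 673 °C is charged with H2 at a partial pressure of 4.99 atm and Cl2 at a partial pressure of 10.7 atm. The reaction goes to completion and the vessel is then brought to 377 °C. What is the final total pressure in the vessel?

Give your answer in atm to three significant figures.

With V and T fixed, P_i ∝ n_i, so the mole ratios apply directly to partial pressures at 673 °C.
P(Cl2) required for 4.99 atm of H2 = (1/1) × 4.99 = 4.990 atm; available 10.7 atm, so H2 is limiting.
P(Cl2) remaining = 10.7 − (1/1) × 4.99 = 5.710 atm
P(gaseous products) = (2)/1 × 4.99 = 9.980 atm
P_total at 673 °C = 5.710 + 9.980 = 15.69 atm
Scaling to 377 °C: P = 15.69 × 650.15/946.15 = 10.78 atm

10.8 atm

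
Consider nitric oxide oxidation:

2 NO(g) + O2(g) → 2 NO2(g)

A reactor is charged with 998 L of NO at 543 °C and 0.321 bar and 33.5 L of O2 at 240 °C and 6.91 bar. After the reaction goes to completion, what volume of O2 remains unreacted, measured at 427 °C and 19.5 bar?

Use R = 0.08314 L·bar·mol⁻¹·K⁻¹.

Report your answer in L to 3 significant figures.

9.15 L

n(NO) = PV/RT = (0.321 × 998) / (0.08314 × 816.15) = 4.721 mol
n(O2) = PV/RT = (6.91 × 33.5) / (0.08314 × 513.15) = 5.426 mol
For 4.721 mol NO, stoichiometry requires (1/2) × 4.721 = 2.361 mol O2; 5.426 mol is available, so NO is limiting.
n(O2) consumed = (1/2) × 4.721 = 2.361 mol; remaining = 5.426 − 2.361 = 3.065 mol
V(O2) = nRT/P = 3.065 × 0.08314 × 700.15 / 19.5 = 9.149 L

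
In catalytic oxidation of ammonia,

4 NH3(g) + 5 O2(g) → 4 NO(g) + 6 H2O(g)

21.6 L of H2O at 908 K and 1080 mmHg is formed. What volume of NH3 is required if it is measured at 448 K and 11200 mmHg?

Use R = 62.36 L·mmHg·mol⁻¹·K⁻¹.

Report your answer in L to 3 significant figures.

0.685 L

n(H2O) = PV/RT = (1080 × 21.6) / (62.36 × 908) = 0.4120 mol
n(NH3) = (4/6) × 0.4120 = 0.2747 mol
V = nRT/P = 0.2747 × 62.36 × 448 / 11200 = 0.6852 L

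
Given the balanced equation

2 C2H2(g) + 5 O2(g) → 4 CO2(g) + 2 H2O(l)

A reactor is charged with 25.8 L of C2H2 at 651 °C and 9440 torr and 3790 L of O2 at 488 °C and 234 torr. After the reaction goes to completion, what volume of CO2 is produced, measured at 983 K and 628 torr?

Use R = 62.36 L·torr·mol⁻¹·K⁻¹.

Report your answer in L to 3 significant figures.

n(C2H2) = PV/RT = (9440 × 25.8) / (62.36 × 924.15) = 4.226 mol
n(O2) = PV/RT = (234 × 3790) / (62.36 × 761.15) = 18.68 mol
For 4.226 mol C2H2, stoichiometry requires (5/2) × 4.226 = 10.56 mol O2; 18.68 mol is available, so C2H2 is limiting.
n(CO2) = (4/2) × 4.226 = 8.452 mol
V(CO2) = nRT/P = 8.452 × 62.36 × 983 / 628 = 825.0 L

825 L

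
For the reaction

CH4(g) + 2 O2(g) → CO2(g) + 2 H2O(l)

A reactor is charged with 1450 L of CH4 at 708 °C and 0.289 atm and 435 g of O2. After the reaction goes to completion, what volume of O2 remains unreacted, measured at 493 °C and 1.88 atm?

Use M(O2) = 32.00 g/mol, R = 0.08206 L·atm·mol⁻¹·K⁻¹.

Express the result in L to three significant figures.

106 L

n(CH4) = PV/RT = (0.289 × 1450) / (0.08206 × 981.15) = 5.205 mol
n(O2) = 435 / 32.00 = 13.59 mol
For 5.205 mol CH4, stoichiometry requires (2/1) × 5.205 = 10.41 mol O2; 13.59 mol is available, so CH4 is limiting.
n(O2) consumed = (2/1) × 5.205 = 10.41 mol; remaining = 13.59 − 10.41 = 3.180 mol
V(O2) = nRT/P = 3.180 × 0.08206 × 766.15 / 1.88 = 106.3 L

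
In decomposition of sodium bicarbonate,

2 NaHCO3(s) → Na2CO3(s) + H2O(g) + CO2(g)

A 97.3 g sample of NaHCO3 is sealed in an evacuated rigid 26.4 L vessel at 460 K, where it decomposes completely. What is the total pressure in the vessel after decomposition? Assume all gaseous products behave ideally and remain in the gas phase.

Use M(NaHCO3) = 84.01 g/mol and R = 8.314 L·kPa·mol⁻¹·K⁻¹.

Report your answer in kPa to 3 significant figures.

168 kPa

n(NaHCO3) = 97.3 / 84.01 = 1.158 mol
n(gas produced) = (2/2) × 1.158 = 1.158 mol
P = nRT/V = 1.158 × 8.314 × 460 / 26.4 = 167.8 kPa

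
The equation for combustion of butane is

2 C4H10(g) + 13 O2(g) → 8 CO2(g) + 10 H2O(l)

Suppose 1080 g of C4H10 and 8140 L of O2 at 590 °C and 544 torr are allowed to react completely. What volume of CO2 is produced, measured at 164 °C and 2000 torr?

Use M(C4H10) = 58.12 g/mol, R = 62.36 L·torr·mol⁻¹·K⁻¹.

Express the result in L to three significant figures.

690 L

n(C4H10) = 1080 / 58.12 = 18.58 mol
n(O2) = PV/RT = (544 × 8140) / (62.36 × 863.15) = 82.27 mol
For 18.58 mol C4H10, stoichiometry requires (13/2) × 18.58 = 120.8 mol O2; 82.27 mol is available, so O2 is limiting.
n(CO2) = (8/13) × 82.27 = 50.63 mol
V(CO2) = nRT/P = 50.63 × 62.36 × 437.15 / 2000 = 690.1 L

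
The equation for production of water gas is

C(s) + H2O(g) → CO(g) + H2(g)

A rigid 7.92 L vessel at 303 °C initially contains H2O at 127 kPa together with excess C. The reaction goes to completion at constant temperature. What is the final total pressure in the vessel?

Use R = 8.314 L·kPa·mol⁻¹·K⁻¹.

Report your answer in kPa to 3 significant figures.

At constant T and V, P ∝ n(gas): 1 mol gas → 2 mol gas.
P_final = (2/1) × 127 = 254.0 kPa

254 kPa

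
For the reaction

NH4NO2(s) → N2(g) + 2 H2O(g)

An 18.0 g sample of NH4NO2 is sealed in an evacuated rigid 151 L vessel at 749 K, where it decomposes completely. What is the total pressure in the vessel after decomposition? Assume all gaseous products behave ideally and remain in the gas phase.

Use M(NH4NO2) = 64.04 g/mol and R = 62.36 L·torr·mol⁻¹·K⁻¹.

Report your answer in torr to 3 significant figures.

n(NH4NO2) = 18.0 / 64.04 = 0.2811 mol
n(gas produced) = (3/1) × 0.2811 = 0.8433 mol
P = nRT/V = 0.8433 × 62.36 × 749 / 151 = 260.9 torr

261 torr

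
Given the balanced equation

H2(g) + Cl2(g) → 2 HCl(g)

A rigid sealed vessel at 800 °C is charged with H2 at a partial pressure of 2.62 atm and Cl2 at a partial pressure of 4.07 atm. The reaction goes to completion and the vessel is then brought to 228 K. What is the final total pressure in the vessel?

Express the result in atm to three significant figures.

Because the vessel is rigid and T is held at 800 °C, work the stoichiometry in partial pressures (P_i = n_iRT/V).
P(Cl2) required for 2.62 atm of H2 = (1/1) × 2.62 = 2.620 atm; available 4.07 atm, so H2 is limiting.
P(Cl2) remaining = 4.07 − (1/1) × 2.62 = 1.450 atm
P(gaseous products) = (2)/1 × 2.62 = 5.240 atm
P_total at 800 °C = 1.450 + 5.240 = 6.690 atm
Scaling to 228 K: P = 6.690 × 228/1073.15 = 1.421 atm

1.42 atm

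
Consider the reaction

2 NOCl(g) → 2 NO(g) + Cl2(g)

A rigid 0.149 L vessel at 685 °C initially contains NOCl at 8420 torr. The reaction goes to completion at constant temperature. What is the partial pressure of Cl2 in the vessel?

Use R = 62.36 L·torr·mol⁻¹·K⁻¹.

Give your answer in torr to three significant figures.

n(NOCl)₀ = PV/RT = (8420 × 0.149) / (62.36 × 958.15) = 0.02100 mol
n(Cl2) = (1/2) × 0.02100 = 0.01050 mol
P(Cl2) = nRT/V = 0.01050 × 62.36 × 958.15 / 0.149 = 4211 torr

4210 torr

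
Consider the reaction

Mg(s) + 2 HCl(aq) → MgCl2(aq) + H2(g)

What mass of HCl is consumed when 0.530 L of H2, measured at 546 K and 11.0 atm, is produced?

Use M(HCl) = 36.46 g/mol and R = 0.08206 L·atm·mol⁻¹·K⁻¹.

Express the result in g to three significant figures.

n(H2) = PV/RT = (11.0 × 0.530) / (0.08206 × 546) = 0.1301 mol
n(HCl) = (2/1) × 0.1301 = 0.2602 mol
m(HCl) = 0.2602 × 36.46 = 9.487 g

9.49 g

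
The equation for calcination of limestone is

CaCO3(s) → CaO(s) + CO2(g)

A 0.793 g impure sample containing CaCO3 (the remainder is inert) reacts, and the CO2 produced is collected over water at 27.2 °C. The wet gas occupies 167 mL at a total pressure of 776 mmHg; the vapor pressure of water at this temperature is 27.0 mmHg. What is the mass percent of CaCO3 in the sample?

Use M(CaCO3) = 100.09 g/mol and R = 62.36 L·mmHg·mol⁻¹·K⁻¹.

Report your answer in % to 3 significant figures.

P(CO2) = 776 − 27.0 = 749.0 mmHg
n(CO2) = PV/RT = (749.0 × 0.1670) / (62.36 × 300.35) = 0.006678 mol
n(CaCO3) = (1/1) × 0.006678 = 0.006678 mol
m(CaCO3) = 0.006678 × 100.09 = 0.6684 g
%CaCO3 = 0.6684 / 0.793 × 100 = 84.29%

84.3 %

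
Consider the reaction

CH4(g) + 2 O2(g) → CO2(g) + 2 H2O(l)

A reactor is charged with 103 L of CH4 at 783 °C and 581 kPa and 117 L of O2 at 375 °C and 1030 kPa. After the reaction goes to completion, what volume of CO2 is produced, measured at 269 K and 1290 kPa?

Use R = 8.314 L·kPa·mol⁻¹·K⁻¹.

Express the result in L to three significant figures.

11.8 L

n(CH4) = PV/RT = (581 × 103) / (8.314 × 1056.15) = 6.815 mol
n(O2) = PV/RT = (1030 × 117) / (8.314 × 648.15) = 22.36 mol
For 6.815 mol CH4, stoichiometry requires (2/1) × 6.815 = 13.63 mol O2; 22.36 mol is available, so CH4 is limiting.
n(CO2) = (1/1) × 6.815 = 6.815 mol
V(CO2) = nRT/P = 6.815 × 8.314 × 269 / 1290 = 11.82 L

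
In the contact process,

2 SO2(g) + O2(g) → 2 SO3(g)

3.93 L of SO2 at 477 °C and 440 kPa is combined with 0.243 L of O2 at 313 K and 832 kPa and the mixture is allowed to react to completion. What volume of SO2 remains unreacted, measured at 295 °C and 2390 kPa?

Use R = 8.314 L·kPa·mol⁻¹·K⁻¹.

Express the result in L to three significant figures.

0.241 L

n(SO2) = PV/RT = (440 × 3.93) / (8.314 × 750.15) = 0.2773 mol
n(O2) = PV/RT = (832 × 0.243) / (8.314 × 313) = 0.07769 mol
For 0.2773 mol SO2, stoichiometry requires (1/2) × 0.2773 = 0.1386 mol O2; 0.07769 mol is available, so O2 is limiting.
n(SO2) consumed = (2/1) × 0.07769 = 0.1554 mol; remaining = 0.2773 − 0.1554 = 0.1219 mol
V(SO2) = nRT/P = 0.1219 × 8.314 × 568.15 / 2390 = 0.2409 L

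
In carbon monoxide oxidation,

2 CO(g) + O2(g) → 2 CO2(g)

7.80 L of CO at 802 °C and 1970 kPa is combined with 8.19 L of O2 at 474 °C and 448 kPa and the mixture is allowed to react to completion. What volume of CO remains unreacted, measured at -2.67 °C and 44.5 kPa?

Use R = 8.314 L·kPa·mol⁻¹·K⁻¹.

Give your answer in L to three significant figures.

27.2 L

n(CO) = PV/RT = (1970 × 7.80) / (8.314 × 1075.15) = 1.719 mol
n(O2) = PV/RT = (448 × 8.19) / (8.314 × 747.15) = 0.5907 mol
For 1.719 mol CO, stoichiometry requires (1/2) × 1.719 = 0.8595 mol O2; 0.5907 mol is available, so O2 is limiting.
n(CO) consumed = (2/1) × 0.5907 = 1.181 mol; remaining = 1.719 − 1.181 = 0.5380 mol
V(CO) = nRT/P = 0.5380 × 8.314 × 270.48 / 44.5 = 27.19 L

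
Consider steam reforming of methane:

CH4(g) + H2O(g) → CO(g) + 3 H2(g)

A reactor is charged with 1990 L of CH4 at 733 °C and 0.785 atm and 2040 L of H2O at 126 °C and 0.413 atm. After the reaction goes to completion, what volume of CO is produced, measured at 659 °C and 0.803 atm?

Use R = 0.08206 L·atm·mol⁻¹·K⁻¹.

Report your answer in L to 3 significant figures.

1800 L

n(CH4) = PV/RT = (0.785 × 1990) / (0.08206 × 1006.15) = 18.92 mol
n(H2O) = PV/RT = (0.413 × 2040) / (0.08206 × 399.15) = 25.72 mol
For 18.92 mol CH4, stoichiometry requires (1/1) × 18.92 = 18.92 mol H2O; 25.72 mol is available, so CH4 is limiting.
n(CO) = (1/1) × 18.92 = 18.92 mol
V(CO) = nRT/P = 18.92 × 0.08206 × 932.15 / 0.803 = 1802 L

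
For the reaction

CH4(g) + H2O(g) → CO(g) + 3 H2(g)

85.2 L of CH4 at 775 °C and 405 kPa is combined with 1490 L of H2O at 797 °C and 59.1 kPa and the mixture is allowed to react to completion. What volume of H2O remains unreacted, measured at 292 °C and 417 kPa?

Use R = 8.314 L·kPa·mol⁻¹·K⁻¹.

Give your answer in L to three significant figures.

66.9 L

n(CH4) = PV/RT = (405 × 85.2) / (8.314 × 1048.15) = 3.960 mol
n(H2O) = PV/RT = (59.1 × 1490) / (8.314 × 1070.15) = 9.897 mol
For 3.960 mol CH4, stoichiometry requires (1/1) × 3.960 = 3.960 mol H2O; 9.897 mol is available, so CH4 is limiting.
n(H2O) consumed = (1/1) × 3.960 = 3.960 mol; remaining = 9.897 − 3.960 = 5.937 mol
V(H2O) = nRT/P = 5.937 × 8.314 × 565.15 / 417 = 66.90 L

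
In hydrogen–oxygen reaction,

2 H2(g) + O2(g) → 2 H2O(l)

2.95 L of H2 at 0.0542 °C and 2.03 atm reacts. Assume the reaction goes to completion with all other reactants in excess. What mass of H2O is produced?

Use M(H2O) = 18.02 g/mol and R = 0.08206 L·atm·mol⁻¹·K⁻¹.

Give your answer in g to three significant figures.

4.81 g

n(H2) = PV/RT = (2.03 × 2.95) / (0.08206 × 273.2042) = 0.2671 mol
n(H2O) = (2/2) × 0.2671 = 0.2671 mol
m(H2O) = 0.2671 × 18.02 = 4.813 g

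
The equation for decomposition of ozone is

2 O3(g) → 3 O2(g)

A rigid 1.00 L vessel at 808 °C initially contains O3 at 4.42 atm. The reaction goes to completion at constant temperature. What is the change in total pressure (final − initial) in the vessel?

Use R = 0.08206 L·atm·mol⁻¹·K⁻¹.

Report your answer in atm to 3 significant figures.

Since T and V are fixed, P_final/P_initial = n_final/n_initial = 3/2.
P_final = (3/2) × 4.42 = 6.630 atm; ΔP = 6.630 − 4.42 = 2.210 atm

2.21 atm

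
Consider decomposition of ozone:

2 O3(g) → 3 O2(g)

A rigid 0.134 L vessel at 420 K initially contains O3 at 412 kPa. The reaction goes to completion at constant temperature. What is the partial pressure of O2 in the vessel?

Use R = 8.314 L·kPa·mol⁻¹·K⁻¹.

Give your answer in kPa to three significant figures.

618 kPa

n(O3)₀ = PV/RT = (412 × 0.134) / (8.314 × 420) = 0.01581 mol
n(O2) = (3/2) × 0.01581 = 0.02371 mol
P(O2) = nRT/V = 0.02371 × 8.314 × 420 / 0.134 = 617.9 kPa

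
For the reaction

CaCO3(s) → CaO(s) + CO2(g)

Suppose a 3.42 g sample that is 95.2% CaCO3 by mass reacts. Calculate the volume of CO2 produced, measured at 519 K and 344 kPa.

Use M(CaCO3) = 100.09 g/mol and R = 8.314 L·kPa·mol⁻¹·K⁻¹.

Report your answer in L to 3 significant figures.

0.408 L

mass of CaCO3 = 3.42 × 95.2/100 = 3.256 g
n(CaCO3) = 3.256 / 100.09 = 0.03253 mol
n(CO2) = (1/1) × 0.03253 = 0.03253 mol
V = nRT/P = 0.03253 × 8.314 × 519 / 344 = 0.4080 L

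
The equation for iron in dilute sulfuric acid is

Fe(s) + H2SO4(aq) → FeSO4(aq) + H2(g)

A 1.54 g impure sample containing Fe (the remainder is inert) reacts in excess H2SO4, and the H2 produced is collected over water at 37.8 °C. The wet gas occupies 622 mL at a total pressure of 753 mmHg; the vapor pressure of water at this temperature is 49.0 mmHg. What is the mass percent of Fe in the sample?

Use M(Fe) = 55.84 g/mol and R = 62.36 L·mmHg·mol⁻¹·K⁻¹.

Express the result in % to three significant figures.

81.9 %

P(H2) = 753 − 49.0 = 704.0 mmHg
n(H2) = PV/RT = (704.0 × 0.6220) / (62.36 × 310.95) = 0.02258 mol
n(Fe) = (1/1) × 0.02258 = 0.02258 mol
m(Fe) = 0.02258 × 55.84 = 1.261 g
%Fe = 1.261 / 1.54 × 100 = 81.88%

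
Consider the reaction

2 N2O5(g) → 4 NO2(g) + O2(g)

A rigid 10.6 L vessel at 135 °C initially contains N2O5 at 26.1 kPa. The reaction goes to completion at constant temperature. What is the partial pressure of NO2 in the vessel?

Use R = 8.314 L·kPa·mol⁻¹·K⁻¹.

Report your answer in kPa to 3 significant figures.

52.2 kPa

n(N2O5)₀ = PV/RT = (26.1 × 10.6) / (8.314 × 408.15) = 0.08153 mol
n(NO2) = (4/2) × 0.08153 = 0.1631 mol
P(NO2) = nRT/V = 0.1631 × 8.314 × 408.15 / 10.6 = 52.21 kPa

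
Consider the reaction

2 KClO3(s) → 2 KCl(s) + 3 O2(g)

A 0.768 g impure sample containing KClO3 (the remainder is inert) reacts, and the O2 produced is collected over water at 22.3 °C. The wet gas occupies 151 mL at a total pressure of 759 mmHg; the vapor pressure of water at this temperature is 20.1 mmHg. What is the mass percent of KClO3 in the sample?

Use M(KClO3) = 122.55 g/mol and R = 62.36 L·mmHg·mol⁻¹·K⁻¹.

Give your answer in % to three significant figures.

64.4 %

P(O2) = 759 − 20.1 = 738.9 mmHg
n(O2) = PV/RT = (738.9 × 0.1510) / (62.36 × 295.45) = 0.006056 mol
n(KClO3) = (2/3) × 0.006056 = 0.004037 mol
m(KClO3) = 0.004037 × 122.55 = 0.4947 g
%KClO3 = 0.4947 / 0.768 × 100 = 64.41%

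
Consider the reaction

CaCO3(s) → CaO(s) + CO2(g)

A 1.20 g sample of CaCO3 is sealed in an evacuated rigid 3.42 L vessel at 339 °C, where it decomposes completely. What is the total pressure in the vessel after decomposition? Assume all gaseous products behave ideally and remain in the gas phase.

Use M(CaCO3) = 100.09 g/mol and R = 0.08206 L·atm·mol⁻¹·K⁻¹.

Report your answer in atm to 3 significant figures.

0.176 atm

n(CaCO3) = 1.20 / 100.09 = 0.01199 mol
n(gas produced) = (1/1) × 0.01199 = 0.01199 mol
P = nRT/V = 0.01199 × 0.08206 × 612.15 / 3.42 = 0.1761 atm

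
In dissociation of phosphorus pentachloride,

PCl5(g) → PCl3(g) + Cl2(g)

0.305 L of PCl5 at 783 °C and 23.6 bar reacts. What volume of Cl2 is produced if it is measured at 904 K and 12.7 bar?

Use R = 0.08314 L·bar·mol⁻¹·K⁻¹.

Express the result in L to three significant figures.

n(PCl5) = PV/RT = (23.6 × 0.305) / (0.08314 × 1056.15) = 0.08197 mol
n(Cl2) = (1/1) × 0.08197 = 0.08197 mol
V = nRT/P = 0.08197 × 0.08314 × 904 / 12.7 = 0.4851 L

0.485 L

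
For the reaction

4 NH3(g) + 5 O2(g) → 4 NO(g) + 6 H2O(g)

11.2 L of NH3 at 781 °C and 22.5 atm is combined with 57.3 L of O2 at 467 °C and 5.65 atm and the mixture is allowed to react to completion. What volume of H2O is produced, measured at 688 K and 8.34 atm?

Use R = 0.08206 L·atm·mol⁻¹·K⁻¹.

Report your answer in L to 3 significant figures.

n(NH3) = PV/RT = (22.5 × 11.2) / (0.08206 × 1054.15) = 2.913 mol
n(O2) = PV/RT = (5.65 × 57.3) / (0.08206 × 740.15) = 5.330 mol
For 2.913 mol NH3, stoichiometry requires (5/4) × 2.913 = 3.641 mol O2; 5.330 mol is available, so NH3 is limiting.
n(H2O) = (6/4) × 2.913 = 4.369 mol
V(H2O) = nRT/P = 4.369 × 0.08206 × 688 / 8.34 = 29.58 L

29.6 L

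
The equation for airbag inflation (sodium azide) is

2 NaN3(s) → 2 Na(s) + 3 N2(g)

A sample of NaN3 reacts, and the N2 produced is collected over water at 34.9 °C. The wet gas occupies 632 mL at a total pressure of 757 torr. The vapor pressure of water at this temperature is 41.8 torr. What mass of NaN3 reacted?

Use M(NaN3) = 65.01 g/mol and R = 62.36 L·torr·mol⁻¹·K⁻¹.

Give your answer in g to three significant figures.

P(N2) = 757 − 41.8 = 715.2 torr
n(N2) = PV/RT = (715.2 × 0.6320) / (62.36 × 308.05) = 0.02353 mol
n(NaN3) = (2/3) × 0.02353 = 0.01569 mol
m(NaN3) = 0.01569 × 65.01 = 1.020 g

1.02 g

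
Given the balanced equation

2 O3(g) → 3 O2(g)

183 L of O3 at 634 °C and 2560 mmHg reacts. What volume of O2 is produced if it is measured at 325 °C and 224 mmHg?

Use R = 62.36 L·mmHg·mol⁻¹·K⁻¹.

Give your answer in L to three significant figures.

n(O3) = PV/RT = (2560 × 183) / (62.36 × 907.15) = 8.281 mol
n(O2) = (3/2) × 8.281 = 12.42 mol
V = nRT/P = 12.42 × 62.36 × 598.15 / 224 = 2068 L

2070 L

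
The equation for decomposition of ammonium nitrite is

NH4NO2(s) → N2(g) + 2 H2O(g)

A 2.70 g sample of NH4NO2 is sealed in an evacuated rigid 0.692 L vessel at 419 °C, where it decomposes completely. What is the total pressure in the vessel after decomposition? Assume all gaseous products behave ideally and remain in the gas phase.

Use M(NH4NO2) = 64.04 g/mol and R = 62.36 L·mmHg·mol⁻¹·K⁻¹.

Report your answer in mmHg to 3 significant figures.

7890 mmHg

n(NH4NO2) = 2.70 / 64.04 = 0.04216 mol
n(gas produced) = (3/1) × 0.04216 = 0.1265 mol
P = nRT/V = 0.1265 × 62.36 × 692.15 / 0.692 = 7890 mmHg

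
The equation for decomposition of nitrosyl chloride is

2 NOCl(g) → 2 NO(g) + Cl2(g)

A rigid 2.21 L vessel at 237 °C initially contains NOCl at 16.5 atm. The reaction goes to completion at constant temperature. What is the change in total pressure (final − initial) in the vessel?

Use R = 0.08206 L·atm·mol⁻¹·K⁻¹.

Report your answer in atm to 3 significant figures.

Since T and V are fixed, P_final/P_initial = n_final/n_initial = 3/2.
P_final = (3/2) × 16.5 = 24.75 atm; ΔP = 24.75 − 16.5 = 8.250 atm

8.25 atm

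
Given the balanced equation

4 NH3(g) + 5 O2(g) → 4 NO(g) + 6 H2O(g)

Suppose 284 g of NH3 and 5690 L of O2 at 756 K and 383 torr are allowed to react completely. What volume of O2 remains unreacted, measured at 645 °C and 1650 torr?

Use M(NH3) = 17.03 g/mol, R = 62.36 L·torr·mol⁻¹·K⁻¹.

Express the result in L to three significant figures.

n(NH3) = 284 / 17.03 = 16.68 mol
n(O2) = PV/RT = (383 × 5690) / (62.36 × 756) = 46.23 mol
For 16.68 mol NH3, stoichiometry requires (5/4) × 16.68 = 20.85 mol O2; 46.23 mol is available, so NH3 is limiting.
n(O2) consumed = (5/4) × 16.68 = 20.85 mol; remaining = 46.23 − 20.85 = 25.38 mol
V(O2) = nRT/P = 25.38 × 62.36 × 918.15 / 1650 = 880.7 L

881 L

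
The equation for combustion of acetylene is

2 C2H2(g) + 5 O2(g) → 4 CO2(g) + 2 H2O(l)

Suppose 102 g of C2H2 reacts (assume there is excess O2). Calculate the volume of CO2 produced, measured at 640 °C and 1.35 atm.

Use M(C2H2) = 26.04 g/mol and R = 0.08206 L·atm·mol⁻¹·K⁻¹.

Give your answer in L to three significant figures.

n(C2H2) = 102.0 / 26.04 = 3.917 mol
n(CO2) = (4/2) × 3.917 = 7.834 mol
V = nRT/P = 7.834 × 0.08206 × 913.15 / 1.35 = 434.8 L

435 L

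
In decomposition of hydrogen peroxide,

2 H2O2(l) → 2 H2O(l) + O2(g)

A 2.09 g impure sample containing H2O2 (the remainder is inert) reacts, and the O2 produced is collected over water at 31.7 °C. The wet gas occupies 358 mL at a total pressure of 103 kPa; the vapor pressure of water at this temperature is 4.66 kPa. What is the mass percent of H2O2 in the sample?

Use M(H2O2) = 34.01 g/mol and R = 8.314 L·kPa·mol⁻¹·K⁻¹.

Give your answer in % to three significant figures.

45.2 %

P(O2) = 103 − 4.66 = 98.34 kPa
n(O2) = PV/RT = (98.34 × 0.3580) / (8.314 × 304.85) = 0.01389 mol
n(H2O2) = (2/1) × 0.01389 = 0.02778 mol
m(H2O2) = 0.02778 × 34.01 = 0.9448 g
%H2O2 = 0.9448 / 2.09 × 100 = 45.21%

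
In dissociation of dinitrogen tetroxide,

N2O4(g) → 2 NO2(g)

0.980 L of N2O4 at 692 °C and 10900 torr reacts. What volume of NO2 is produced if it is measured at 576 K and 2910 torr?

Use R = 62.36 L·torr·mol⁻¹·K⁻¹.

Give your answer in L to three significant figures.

n(N2O4) = PV/RT = (10900 × 0.980) / (62.36 × 965.15) = 0.1775 mol
n(NO2) = (2/1) × 0.1775 = 0.3550 mol
V = nRT/P = 0.3550 × 62.36 × 576 / 2910 = 4.382 L

4.38 L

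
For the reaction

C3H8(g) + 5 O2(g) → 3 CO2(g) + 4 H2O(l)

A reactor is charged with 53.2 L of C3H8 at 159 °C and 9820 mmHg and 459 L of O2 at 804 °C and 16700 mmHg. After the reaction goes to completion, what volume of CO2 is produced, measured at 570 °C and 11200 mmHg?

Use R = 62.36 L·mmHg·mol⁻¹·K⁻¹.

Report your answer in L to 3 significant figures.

273 L

n(C3H8) = PV/RT = (9820 × 53.2) / (62.36 × 432.15) = 19.39 mol
n(O2) = PV/RT = (16700 × 459) / (62.36 × 1077.15) = 114.1 mol
For 19.39 mol C3H8, stoichiometry requires (5/1) × 19.39 = 96.95 mol O2; 114.1 mol is available, so C3H8 is limiting.
n(CO2) = (3/1) × 19.39 = 58.17 mol
V(CO2) = nRT/P = 58.17 × 62.36 × 843.15 / 11200 = 273.1 L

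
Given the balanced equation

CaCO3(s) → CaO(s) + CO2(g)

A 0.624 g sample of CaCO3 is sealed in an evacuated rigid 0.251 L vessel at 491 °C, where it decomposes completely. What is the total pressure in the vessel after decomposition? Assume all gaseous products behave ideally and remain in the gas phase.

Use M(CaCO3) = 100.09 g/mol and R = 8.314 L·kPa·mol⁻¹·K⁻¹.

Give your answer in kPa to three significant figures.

n(CaCO3) = 0.624 / 100.09 = 0.006234 mol
n(gas produced) = (1/1) × 0.006234 = 0.006234 mol
P = nRT/V = 0.006234 × 8.314 × 764.15 / 0.251 = 157.8 kPa

158 kPa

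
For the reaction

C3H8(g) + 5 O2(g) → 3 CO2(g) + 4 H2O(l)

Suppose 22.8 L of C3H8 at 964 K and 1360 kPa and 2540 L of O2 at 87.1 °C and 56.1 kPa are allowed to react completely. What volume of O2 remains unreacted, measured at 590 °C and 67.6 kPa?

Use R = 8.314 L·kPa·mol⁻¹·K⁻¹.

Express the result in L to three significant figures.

n(C3H8) = PV/RT = (1360 × 22.8) / (8.314 × 964) = 3.869 mol
n(O2) = PV/RT = (56.1 × 2540) / (8.314 × 360.25) = 47.58 mol
For 3.869 mol C3H8, stoichiometry requires (5/1) × 3.869 = 19.35 mol O2; 47.58 mol is available, so C3H8 is limiting.
n(O2) consumed = (5/1) × 3.869 = 19.35 mol; remaining = 47.58 − 19.35 = 28.23 mol
V(O2) = nRT/P = 28.23 × 8.314 × 863.15 / 67.6 = 2997 L

3000 L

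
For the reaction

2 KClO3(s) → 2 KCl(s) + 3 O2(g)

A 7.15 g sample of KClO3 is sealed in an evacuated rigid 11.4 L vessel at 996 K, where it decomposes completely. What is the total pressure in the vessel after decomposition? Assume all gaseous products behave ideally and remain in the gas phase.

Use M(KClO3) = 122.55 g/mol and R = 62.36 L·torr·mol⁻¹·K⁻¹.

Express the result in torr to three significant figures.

n(KClO3) = 7.15 / 122.55 = 0.05834 mol
n(gas produced) = (3/2) × 0.05834 = 0.08751 mol
P = nRT/V = 0.08751 × 62.36 × 996 / 11.4 = 476.8 torr

477 torr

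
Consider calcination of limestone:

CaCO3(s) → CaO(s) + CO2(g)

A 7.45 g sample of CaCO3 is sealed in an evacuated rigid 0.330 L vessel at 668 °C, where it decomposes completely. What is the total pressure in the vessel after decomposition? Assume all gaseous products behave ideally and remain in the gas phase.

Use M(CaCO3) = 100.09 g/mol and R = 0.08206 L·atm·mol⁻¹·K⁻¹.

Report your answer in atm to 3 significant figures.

n(CaCO3) = 7.45 / 100.09 = 0.07443 mol
n(gas produced) = (1/1) × 0.07443 = 0.07443 mol
P = nRT/V = 0.07443 × 0.08206 × 941.15 / 0.330 = 17.42 atm

17.4 atm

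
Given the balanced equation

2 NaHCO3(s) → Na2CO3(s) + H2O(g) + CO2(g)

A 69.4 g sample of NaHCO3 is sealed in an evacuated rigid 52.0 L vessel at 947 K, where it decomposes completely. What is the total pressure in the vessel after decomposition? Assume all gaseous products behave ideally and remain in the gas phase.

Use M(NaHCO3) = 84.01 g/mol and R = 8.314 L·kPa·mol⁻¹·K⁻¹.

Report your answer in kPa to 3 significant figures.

n(NaHCO3) = 69.4 / 84.01 = 0.8261 mol
n(gas produced) = (2/2) × 0.8261 = 0.8261 mol
P = nRT/V = 0.8261 × 8.314 × 947 / 52.0 = 125.1 kPa

125 kPa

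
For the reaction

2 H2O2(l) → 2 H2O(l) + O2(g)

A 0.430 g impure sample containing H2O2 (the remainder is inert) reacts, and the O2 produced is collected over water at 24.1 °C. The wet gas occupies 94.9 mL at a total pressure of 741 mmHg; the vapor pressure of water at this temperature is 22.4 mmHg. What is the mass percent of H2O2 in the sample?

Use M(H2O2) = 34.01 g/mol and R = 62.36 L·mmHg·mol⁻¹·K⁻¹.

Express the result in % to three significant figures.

58.2 %

P(O2) = 741 − 22.4 = 718.6 mmHg
n(O2) = PV/RT = (718.6 × 0.09490) / (62.36 × 297.25) = 0.003679 mol
n(H2O2) = (2/1) × 0.003679 = 0.007358 mol
m(H2O2) = 0.007358 × 34.01 = 0.2502 g
%H2O2 = 0.2502 / 0.430 × 100 = 58.19%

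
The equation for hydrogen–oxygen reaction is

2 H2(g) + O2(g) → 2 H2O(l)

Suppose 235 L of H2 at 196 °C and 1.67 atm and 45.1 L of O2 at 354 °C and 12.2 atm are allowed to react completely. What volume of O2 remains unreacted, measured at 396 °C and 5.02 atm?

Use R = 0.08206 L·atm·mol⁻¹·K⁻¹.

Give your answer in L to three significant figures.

61.2 L

n(H2) = PV/RT = (1.67 × 235) / (0.08206 × 469.15) = 10.19 mol
n(O2) = PV/RT = (12.2 × 45.1) / (0.08206 × 627.15) = 10.69 mol
For 10.19 mol H2, stoichiometry requires (1/2) × 10.19 = 5.095 mol O2; 10.69 mol is available, so H2 is limiting.
n(O2) consumed = (1/2) × 10.19 = 5.095 mol; remaining = 10.69 − 5.095 = 5.595 mol
V(O2) = nRT/P = 5.595 × 0.08206 × 669.15 / 5.02 = 61.20 L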